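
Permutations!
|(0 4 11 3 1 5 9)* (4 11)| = |(0 11 3 1 5 9)| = 6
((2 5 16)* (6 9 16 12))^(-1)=(2 16 9 6 12 5)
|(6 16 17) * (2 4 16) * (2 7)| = 6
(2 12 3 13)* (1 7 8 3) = (1 7 8 3 13 2 12) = [0, 7, 12, 13, 4, 5, 6, 8, 3, 9, 10, 11, 1, 2]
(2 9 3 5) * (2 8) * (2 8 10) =[0, 1, 9, 5, 4, 10, 6, 7, 8, 3, 2] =(2 9 3 5 10)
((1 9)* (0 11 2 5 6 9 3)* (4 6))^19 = (0 11 2 5 4 6 9 1 3)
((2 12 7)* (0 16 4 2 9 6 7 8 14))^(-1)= ((0 16 4 2 12 8 14)(6 7 9))^(-1)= (0 14 8 12 2 4 16)(6 9 7)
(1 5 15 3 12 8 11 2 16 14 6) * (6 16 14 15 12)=(1 5 12 8 11 2 14 16 15 3 6)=[0, 5, 14, 6, 4, 12, 1, 7, 11, 9, 10, 2, 8, 13, 16, 3, 15]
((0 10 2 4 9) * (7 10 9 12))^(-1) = ((0 9)(2 4 12 7 10))^(-1) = (0 9)(2 10 7 12 4)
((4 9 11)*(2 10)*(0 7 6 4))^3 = (0 4)(2 10)(6 11)(7 9)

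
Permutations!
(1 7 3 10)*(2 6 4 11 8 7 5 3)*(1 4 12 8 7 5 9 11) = [0, 9, 6, 10, 1, 3, 12, 2, 5, 11, 4, 7, 8] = (1 9 11 7 2 6 12 8 5 3 10 4)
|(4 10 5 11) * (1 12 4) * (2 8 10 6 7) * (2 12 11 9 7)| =|(1 11)(2 8 10 5 9 7 12 4 6)| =18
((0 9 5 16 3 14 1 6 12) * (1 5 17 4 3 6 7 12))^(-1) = (0 12 7 1 6 16 5 14 3 4 17 9)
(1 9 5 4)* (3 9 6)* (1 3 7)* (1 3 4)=(1 6 7 3 9 5)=[0, 6, 2, 9, 4, 1, 7, 3, 8, 5]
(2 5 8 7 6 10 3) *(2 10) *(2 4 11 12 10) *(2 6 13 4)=(2 5 8 7 13 4 11 12 10 3 6)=[0, 1, 5, 6, 11, 8, 2, 13, 7, 9, 3, 12, 10, 4]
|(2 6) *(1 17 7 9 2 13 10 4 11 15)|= 11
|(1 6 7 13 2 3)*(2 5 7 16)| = 15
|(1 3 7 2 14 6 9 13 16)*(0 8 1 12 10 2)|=40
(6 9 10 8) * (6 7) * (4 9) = (4 9 10 8 7 6) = [0, 1, 2, 3, 9, 5, 4, 6, 7, 10, 8]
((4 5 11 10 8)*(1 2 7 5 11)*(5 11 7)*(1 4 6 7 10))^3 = (1 4 6)(2 10 7)(5 8 11) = ((1 2 5 4 10 8 6 7 11))^3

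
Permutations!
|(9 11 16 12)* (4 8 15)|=|(4 8 15)(9 11 16 12)|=12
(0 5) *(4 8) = (0 5)(4 8) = [5, 1, 2, 3, 8, 0, 6, 7, 4]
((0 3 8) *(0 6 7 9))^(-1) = (0 9 7 6 8 3)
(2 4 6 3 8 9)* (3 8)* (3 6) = (2 4 3 6 8 9) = [0, 1, 4, 6, 3, 5, 8, 7, 9, 2]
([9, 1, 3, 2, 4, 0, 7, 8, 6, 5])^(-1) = (0 5 9)(2 3)(6 8 7)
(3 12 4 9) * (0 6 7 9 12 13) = (0 6 7 9 3 13)(4 12) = [6, 1, 2, 13, 12, 5, 7, 9, 8, 3, 10, 11, 4, 0]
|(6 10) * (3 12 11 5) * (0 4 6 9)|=|(0 4 6 10 9)(3 12 11 5)|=20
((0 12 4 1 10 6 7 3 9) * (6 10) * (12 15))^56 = (0 12 1 7 9 15 4 6 3)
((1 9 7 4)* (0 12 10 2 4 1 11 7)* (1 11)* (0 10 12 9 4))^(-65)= (12)(0 2 10 9)(1 4)(7 11)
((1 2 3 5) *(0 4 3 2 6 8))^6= (0 8 6 1 5 3 4)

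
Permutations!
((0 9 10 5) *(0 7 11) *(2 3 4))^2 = ((0 9 10 5 7 11)(2 3 4))^2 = (0 10 7)(2 4 3)(5 11 9)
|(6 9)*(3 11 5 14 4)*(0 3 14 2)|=|(0 3 11 5 2)(4 14)(6 9)|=10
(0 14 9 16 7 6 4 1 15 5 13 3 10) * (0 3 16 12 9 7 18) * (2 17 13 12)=(0 14 7 6 4 1 15 5 12 9 2 17 13 16 18)(3 10)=[14, 15, 17, 10, 1, 12, 4, 6, 8, 2, 3, 11, 9, 16, 7, 5, 18, 13, 0]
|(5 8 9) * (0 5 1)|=5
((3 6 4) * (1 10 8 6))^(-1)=((1 10 8 6 4 3))^(-1)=(1 3 4 6 8 10)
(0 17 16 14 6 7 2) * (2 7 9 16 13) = (0 17 13 2)(6 9 16 14) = [17, 1, 0, 3, 4, 5, 9, 7, 8, 16, 10, 11, 12, 2, 6, 15, 14, 13]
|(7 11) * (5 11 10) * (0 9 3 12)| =|(0 9 3 12)(5 11 7 10)| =4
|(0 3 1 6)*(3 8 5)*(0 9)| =|(0 8 5 3 1 6 9)| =7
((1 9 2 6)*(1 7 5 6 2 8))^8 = ((1 9 8)(5 6 7))^8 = (1 8 9)(5 7 6)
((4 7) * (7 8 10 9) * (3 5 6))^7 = (3 5 6)(4 10 7 8 9)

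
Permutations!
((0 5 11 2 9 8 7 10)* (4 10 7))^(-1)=(0 10 4 8 9 2 11 5)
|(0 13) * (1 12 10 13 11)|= 6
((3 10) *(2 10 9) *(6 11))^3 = ((2 10 3 9)(6 11))^3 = (2 9 3 10)(6 11)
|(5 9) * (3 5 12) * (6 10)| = |(3 5 9 12)(6 10)| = 4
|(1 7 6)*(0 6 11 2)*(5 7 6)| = 10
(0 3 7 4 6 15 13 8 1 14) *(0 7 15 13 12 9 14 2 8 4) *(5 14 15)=(0 3 5 14 7)(1 2 8)(4 6 13)(9 15 12)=[3, 2, 8, 5, 6, 14, 13, 0, 1, 15, 10, 11, 9, 4, 7, 12]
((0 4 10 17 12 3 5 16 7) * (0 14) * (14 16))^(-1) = (0 14 5 3 12 17 10 4)(7 16)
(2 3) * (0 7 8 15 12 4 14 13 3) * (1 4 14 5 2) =(0 7 8 15 12 14 13 3 1 4 5 2) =[7, 4, 0, 1, 5, 2, 6, 8, 15, 9, 10, 11, 14, 3, 13, 12]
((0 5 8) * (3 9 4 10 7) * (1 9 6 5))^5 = ((0 1 9 4 10 7 3 6 5 8))^5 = (0 7)(1 3)(4 5)(6 9)(8 10)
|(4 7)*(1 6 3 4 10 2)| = 7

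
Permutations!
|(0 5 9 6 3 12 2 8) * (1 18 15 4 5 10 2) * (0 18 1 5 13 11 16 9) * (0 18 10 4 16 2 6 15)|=12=|(0 4 13 11 2 8 10 6 3 12 5 18)(9 15 16)|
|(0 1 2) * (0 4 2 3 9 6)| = 10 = |(0 1 3 9 6)(2 4)|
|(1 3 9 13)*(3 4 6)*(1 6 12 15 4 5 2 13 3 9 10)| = 24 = |(1 5 2 13 6 9 3 10)(4 12 15)|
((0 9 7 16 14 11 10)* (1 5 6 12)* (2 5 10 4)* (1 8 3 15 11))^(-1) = (0 10 1 14 16 7 9)(2 4 11 15 3 8 12 6 5)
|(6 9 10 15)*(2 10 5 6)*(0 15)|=12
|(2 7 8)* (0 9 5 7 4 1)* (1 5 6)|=20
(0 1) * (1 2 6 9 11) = (0 2 6 9 11 1) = [2, 0, 6, 3, 4, 5, 9, 7, 8, 11, 10, 1]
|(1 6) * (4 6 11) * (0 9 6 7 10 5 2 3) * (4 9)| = 28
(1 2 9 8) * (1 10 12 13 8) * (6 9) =(1 2 6 9)(8 10 12 13) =[0, 2, 6, 3, 4, 5, 9, 7, 10, 1, 12, 11, 13, 8]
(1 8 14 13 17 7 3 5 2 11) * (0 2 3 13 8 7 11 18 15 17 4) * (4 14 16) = (0 2 18 15 17 11 1 7 13 14 8 16 4)(3 5) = [2, 7, 18, 5, 0, 3, 6, 13, 16, 9, 10, 1, 12, 14, 8, 17, 4, 11, 15]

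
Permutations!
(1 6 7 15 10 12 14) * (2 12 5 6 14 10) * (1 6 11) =[0, 14, 12, 3, 4, 11, 7, 15, 8, 9, 5, 1, 10, 13, 6, 2] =(1 14 6 7 15 2 12 10 5 11)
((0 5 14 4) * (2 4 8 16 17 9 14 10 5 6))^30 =(17)(0 2)(4 6) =((0 6 2 4)(5 10)(8 16 17 9 14))^30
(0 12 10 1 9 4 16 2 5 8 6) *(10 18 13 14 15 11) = (0 12 18 13 14 15 11 10 1 9 4 16 2 5 8 6) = [12, 9, 5, 3, 16, 8, 0, 7, 6, 4, 1, 10, 18, 14, 15, 11, 2, 17, 13]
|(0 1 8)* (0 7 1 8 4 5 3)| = 7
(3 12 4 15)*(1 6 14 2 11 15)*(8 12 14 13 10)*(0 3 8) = (0 3 14 2 11 15 8 12 4 1 6 13 10) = [3, 6, 11, 14, 1, 5, 13, 7, 12, 9, 0, 15, 4, 10, 2, 8]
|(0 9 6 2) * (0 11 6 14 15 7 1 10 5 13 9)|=24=|(1 10 5 13 9 14 15 7)(2 11 6)|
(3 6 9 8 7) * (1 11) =(1 11)(3 6 9 8 7) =[0, 11, 2, 6, 4, 5, 9, 3, 7, 8, 10, 1]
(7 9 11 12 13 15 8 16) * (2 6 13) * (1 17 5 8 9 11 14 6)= [0, 17, 1, 3, 4, 8, 13, 11, 16, 14, 10, 12, 2, 15, 6, 9, 7, 5]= (1 17 5 8 16 7 11 12 2)(6 13 15 9 14)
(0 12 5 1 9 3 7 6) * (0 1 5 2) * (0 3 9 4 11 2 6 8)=[12, 4, 3, 7, 11, 5, 1, 8, 0, 9, 10, 2, 6]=(0 12 6 1 4 11 2 3 7 8)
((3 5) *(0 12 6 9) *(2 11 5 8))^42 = ((0 12 6 9)(2 11 5 3 8))^42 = (0 6)(2 5 8 11 3)(9 12)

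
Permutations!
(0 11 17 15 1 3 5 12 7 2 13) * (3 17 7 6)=(0 11 7 2 13)(1 17 15)(3 5 12 6)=[11, 17, 13, 5, 4, 12, 3, 2, 8, 9, 10, 7, 6, 0, 14, 1, 16, 15]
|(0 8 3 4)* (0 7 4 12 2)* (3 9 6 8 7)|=|(0 7 4 3 12 2)(6 8 9)|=6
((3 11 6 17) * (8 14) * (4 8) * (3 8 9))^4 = ((3 11 6 17 8 14 4 9))^4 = (3 8)(4 6)(9 17)(11 14)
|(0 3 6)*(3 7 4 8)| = 6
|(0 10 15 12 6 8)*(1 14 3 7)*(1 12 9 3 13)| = 9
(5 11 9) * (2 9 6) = (2 9 5 11 6) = [0, 1, 9, 3, 4, 11, 2, 7, 8, 5, 10, 6]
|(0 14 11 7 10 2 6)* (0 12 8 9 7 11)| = 14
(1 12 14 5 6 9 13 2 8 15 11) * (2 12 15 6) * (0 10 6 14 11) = (0 10 6 9 13 12 11 1 15)(2 8 14 5) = [10, 15, 8, 3, 4, 2, 9, 7, 14, 13, 6, 1, 11, 12, 5, 0]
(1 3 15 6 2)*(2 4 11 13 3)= [0, 2, 1, 15, 11, 5, 4, 7, 8, 9, 10, 13, 12, 3, 14, 6]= (1 2)(3 15 6 4 11 13)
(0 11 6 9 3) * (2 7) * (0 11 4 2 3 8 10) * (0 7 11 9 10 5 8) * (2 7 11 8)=[4, 1, 8, 9, 7, 2, 10, 3, 5, 0, 11, 6]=(0 4 7 3 9)(2 8 5)(6 10 11)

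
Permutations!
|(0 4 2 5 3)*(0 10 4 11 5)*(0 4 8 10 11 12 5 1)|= |(0 12 5 3 11 1)(2 4)(8 10)|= 6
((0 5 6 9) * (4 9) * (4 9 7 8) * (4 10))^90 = (0 6)(4 8)(5 9)(7 10)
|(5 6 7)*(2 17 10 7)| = |(2 17 10 7 5 6)| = 6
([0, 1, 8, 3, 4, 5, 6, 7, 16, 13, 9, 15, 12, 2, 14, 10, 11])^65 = [0, 1, 8, 3, 4, 5, 6, 7, 16, 13, 9, 15, 12, 2, 14, 10, 11]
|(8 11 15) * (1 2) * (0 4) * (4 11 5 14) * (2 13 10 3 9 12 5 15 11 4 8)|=|(0 4)(1 13 10 3 9 12 5 14 8 15 2)|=22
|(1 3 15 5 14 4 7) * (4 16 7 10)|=14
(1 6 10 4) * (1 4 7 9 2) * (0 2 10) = [2, 6, 1, 3, 4, 5, 0, 9, 8, 10, 7] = (0 2 1 6)(7 9 10)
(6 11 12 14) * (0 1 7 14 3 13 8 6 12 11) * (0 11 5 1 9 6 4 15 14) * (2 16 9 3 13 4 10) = (0 3 4 15 14 12 13 8 10 2 16 9 6 11 5 1 7) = [3, 7, 16, 4, 15, 1, 11, 0, 10, 6, 2, 5, 13, 8, 12, 14, 9]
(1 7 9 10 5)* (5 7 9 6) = (1 9 10 7 6 5) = [0, 9, 2, 3, 4, 1, 5, 6, 8, 10, 7]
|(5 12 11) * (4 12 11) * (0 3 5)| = 4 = |(0 3 5 11)(4 12)|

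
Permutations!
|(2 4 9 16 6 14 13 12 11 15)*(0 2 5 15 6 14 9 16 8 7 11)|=|(0 2 4 16 14 13 12)(5 15)(6 9 8 7 11)|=70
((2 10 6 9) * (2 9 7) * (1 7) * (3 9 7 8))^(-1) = (1 6 10 2 7 9 3 8)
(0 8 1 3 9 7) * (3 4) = [8, 4, 2, 9, 3, 5, 6, 0, 1, 7] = (0 8 1 4 3 9 7)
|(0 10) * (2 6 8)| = 6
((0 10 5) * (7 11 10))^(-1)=((0 7 11 10 5))^(-1)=(0 5 10 11 7)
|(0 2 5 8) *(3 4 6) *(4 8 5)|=|(0 2 4 6 3 8)|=6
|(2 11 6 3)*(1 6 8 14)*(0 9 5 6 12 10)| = |(0 9 5 6 3 2 11 8 14 1 12 10)| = 12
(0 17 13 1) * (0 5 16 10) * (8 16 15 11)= (0 17 13 1 5 15 11 8 16 10)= [17, 5, 2, 3, 4, 15, 6, 7, 16, 9, 0, 8, 12, 1, 14, 11, 10, 13]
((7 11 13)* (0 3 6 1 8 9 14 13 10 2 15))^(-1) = (0 15 2 10 11 7 13 14 9 8 1 6 3)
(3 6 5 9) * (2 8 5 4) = (2 8 5 9 3 6 4) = [0, 1, 8, 6, 2, 9, 4, 7, 5, 3]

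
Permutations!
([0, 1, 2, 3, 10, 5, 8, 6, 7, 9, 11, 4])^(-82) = (4 11 10)(6 7 8)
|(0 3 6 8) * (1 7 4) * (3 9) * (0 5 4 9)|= 8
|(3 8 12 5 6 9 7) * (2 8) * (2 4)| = 9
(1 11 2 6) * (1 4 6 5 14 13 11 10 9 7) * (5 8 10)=(1 5 14 13 11 2 8 10 9 7)(4 6)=[0, 5, 8, 3, 6, 14, 4, 1, 10, 7, 9, 2, 12, 11, 13]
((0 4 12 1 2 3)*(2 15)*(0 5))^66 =(0 12 15 3)(1 2 5 4)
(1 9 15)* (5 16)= (1 9 15)(5 16)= [0, 9, 2, 3, 4, 16, 6, 7, 8, 15, 10, 11, 12, 13, 14, 1, 5]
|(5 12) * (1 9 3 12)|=|(1 9 3 12 5)|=5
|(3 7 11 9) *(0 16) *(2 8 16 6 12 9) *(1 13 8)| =12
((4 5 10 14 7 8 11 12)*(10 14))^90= ((4 5 14 7 8 11 12))^90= (4 12 11 8 7 14 5)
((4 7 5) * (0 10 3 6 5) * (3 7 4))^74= ((0 10 7)(3 6 5))^74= (0 7 10)(3 5 6)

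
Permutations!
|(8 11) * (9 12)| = 2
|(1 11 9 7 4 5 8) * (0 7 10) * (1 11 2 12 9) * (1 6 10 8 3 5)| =22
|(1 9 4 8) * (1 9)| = 3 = |(4 8 9)|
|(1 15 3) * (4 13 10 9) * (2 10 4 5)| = 12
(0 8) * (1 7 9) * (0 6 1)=(0 8 6 1 7 9)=[8, 7, 2, 3, 4, 5, 1, 9, 6, 0]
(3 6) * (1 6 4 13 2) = [0, 6, 1, 4, 13, 5, 3, 7, 8, 9, 10, 11, 12, 2] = (1 6 3 4 13 2)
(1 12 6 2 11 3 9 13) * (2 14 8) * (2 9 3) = (1 12 6 14 8 9 13)(2 11) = [0, 12, 11, 3, 4, 5, 14, 7, 9, 13, 10, 2, 6, 1, 8]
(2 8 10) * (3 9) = (2 8 10)(3 9) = [0, 1, 8, 9, 4, 5, 6, 7, 10, 3, 2]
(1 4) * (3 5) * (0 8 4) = (0 8 4 1)(3 5) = [8, 0, 2, 5, 1, 3, 6, 7, 4]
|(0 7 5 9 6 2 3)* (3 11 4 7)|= |(0 3)(2 11 4 7 5 9 6)|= 14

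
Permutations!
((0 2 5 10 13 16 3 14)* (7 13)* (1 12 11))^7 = (0 3 13 10 2 14 16 7 5)(1 12 11)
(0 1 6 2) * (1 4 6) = (0 4 6 2) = [4, 1, 0, 3, 6, 5, 2]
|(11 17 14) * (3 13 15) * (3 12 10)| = 15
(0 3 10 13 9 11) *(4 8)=[3, 1, 2, 10, 8, 5, 6, 7, 4, 11, 13, 0, 12, 9]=(0 3 10 13 9 11)(4 8)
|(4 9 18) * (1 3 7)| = |(1 3 7)(4 9 18)| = 3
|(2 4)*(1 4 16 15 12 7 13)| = |(1 4 2 16 15 12 7 13)| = 8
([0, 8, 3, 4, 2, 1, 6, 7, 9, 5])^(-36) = (9)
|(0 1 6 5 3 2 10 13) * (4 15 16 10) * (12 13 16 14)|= 22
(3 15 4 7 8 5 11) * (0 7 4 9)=(0 7 8 5 11 3 15 9)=[7, 1, 2, 15, 4, 11, 6, 8, 5, 0, 10, 3, 12, 13, 14, 9]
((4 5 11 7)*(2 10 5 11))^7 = (2 10 5)(4 11 7)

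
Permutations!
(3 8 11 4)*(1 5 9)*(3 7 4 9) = (1 5 3 8 11 9)(4 7) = [0, 5, 2, 8, 7, 3, 6, 4, 11, 1, 10, 9]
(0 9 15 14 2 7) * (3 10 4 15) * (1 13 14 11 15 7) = (0 9 3 10 4 7)(1 13 14 2)(11 15) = [9, 13, 1, 10, 7, 5, 6, 0, 8, 3, 4, 15, 12, 14, 2, 11]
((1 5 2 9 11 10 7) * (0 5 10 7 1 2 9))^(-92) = (0 7 9)(2 11 5)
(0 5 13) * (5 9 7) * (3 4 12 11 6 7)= [9, 1, 2, 4, 12, 13, 7, 5, 8, 3, 10, 6, 11, 0]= (0 9 3 4 12 11 6 7 5 13)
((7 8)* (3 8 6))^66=((3 8 7 6))^66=(3 7)(6 8)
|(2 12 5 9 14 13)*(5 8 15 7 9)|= 8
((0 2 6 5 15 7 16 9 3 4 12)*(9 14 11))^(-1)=(0 12 4 3 9 11 14 16 7 15 5 6 2)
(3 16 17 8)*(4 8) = (3 16 17 4 8) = [0, 1, 2, 16, 8, 5, 6, 7, 3, 9, 10, 11, 12, 13, 14, 15, 17, 4]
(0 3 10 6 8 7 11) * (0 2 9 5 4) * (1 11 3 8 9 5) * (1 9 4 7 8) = (0 1 11 2 5 7 3 10 6 4) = [1, 11, 5, 10, 0, 7, 4, 3, 8, 9, 6, 2]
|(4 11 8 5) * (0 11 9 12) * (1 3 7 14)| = 28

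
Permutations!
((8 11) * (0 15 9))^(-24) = (15)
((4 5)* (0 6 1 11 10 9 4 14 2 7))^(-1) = (0 7 2 14 5 4 9 10 11 1 6)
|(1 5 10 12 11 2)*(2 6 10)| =12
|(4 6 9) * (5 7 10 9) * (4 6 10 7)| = |(4 10 9 6 5)| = 5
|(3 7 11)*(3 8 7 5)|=6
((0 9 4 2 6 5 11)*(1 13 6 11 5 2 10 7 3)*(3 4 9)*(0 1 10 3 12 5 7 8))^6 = (0 10 4 5)(1 13 6 2 11)(3 7 12 8)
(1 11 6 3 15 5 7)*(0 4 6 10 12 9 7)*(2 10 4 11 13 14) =(0 11 4 6 3 15 5)(1 13 14 2 10 12 9 7) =[11, 13, 10, 15, 6, 0, 3, 1, 8, 7, 12, 4, 9, 14, 2, 5]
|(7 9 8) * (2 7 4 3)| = |(2 7 9 8 4 3)| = 6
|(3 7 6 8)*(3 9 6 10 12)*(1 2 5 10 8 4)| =11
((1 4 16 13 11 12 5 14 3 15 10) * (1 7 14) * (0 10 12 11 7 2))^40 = (16)(0 10 2)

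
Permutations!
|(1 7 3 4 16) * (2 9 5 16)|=8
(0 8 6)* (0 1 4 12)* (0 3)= (0 8 6 1 4 12 3)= [8, 4, 2, 0, 12, 5, 1, 7, 6, 9, 10, 11, 3]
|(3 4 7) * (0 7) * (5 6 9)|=12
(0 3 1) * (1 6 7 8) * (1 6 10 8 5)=(0 3 10 8 6 7 5 1)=[3, 0, 2, 10, 4, 1, 7, 5, 6, 9, 8]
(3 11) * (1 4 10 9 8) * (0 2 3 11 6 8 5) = (11)(0 2 3 6 8 1 4 10 9 5) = [2, 4, 3, 6, 10, 0, 8, 7, 1, 5, 9, 11]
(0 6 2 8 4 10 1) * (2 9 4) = (0 6 9 4 10 1)(2 8) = [6, 0, 8, 3, 10, 5, 9, 7, 2, 4, 1]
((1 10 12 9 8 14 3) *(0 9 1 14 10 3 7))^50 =((0 9 8 10 12 1 3 14 7))^50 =(0 1 9 3 8 14 10 7 12)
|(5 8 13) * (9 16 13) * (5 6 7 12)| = |(5 8 9 16 13 6 7 12)| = 8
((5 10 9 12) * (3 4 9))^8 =((3 4 9 12 5 10))^8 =(3 9 5)(4 12 10)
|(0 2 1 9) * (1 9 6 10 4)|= 12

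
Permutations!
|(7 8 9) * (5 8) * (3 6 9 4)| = |(3 6 9 7 5 8 4)| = 7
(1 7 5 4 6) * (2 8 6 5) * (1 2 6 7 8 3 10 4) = [0, 8, 3, 10, 5, 1, 2, 6, 7, 9, 4] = (1 8 7 6 2 3 10 4 5)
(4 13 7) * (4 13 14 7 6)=(4 14 7 13 6)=[0, 1, 2, 3, 14, 5, 4, 13, 8, 9, 10, 11, 12, 6, 7]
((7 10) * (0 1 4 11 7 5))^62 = ((0 1 4 11 7 10 5))^62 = (0 5 10 7 11 4 1)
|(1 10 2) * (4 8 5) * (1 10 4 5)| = |(1 4 8)(2 10)| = 6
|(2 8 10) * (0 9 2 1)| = |(0 9 2 8 10 1)| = 6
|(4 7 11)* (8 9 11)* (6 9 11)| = 4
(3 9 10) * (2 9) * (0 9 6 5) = (0 9 10 3 2 6 5) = [9, 1, 6, 2, 4, 0, 5, 7, 8, 10, 3]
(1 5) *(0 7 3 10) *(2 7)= (0 2 7 3 10)(1 5)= [2, 5, 7, 10, 4, 1, 6, 3, 8, 9, 0]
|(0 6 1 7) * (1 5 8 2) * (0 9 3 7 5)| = |(0 6)(1 5 8 2)(3 7 9)| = 12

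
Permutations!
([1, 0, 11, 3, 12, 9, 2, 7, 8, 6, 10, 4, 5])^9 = (0 1)(2 4 5 6 11 12 9)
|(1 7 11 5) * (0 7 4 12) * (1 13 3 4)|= 8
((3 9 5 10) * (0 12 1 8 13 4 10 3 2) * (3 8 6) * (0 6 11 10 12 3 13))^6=(0 3 9 5 8)(1 4 6 10)(2 11 12 13)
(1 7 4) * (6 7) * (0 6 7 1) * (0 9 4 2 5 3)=[6, 7, 5, 0, 9, 3, 1, 2, 8, 4]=(0 6 1 7 2 5 3)(4 9)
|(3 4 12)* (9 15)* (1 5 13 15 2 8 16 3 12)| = |(1 5 13 15 9 2 8 16 3 4)| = 10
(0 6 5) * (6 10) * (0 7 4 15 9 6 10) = (4 15 9 6 5 7) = [0, 1, 2, 3, 15, 7, 5, 4, 8, 6, 10, 11, 12, 13, 14, 9]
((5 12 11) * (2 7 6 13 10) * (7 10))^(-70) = (5 11 12)(6 7 13)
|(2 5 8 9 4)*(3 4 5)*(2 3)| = 6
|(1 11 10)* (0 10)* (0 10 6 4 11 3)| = |(0 6 4 11 10 1 3)| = 7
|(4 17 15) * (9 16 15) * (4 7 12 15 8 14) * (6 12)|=|(4 17 9 16 8 14)(6 12 15 7)|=12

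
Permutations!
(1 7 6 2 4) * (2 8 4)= (1 7 6 8 4)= [0, 7, 2, 3, 1, 5, 8, 6, 4]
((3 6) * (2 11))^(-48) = (11)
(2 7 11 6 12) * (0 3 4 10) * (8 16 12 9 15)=[3, 1, 7, 4, 10, 5, 9, 11, 16, 15, 0, 6, 2, 13, 14, 8, 12]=(0 3 4 10)(2 7 11 6 9 15 8 16 12)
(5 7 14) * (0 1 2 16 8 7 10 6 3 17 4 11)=(0 1 2 16 8 7 14 5 10 6 3 17 4 11)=[1, 2, 16, 17, 11, 10, 3, 14, 7, 9, 6, 0, 12, 13, 5, 15, 8, 4]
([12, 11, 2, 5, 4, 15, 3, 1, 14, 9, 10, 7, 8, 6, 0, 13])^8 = [0, 7, 2, 13, 4, 6, 15, 11, 8, 9, 10, 1, 12, 5, 14, 3]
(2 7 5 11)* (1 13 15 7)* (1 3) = [0, 13, 3, 1, 4, 11, 6, 5, 8, 9, 10, 2, 12, 15, 14, 7] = (1 13 15 7 5 11 2 3)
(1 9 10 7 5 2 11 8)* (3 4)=(1 9 10 7 5 2 11 8)(3 4)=[0, 9, 11, 4, 3, 2, 6, 5, 1, 10, 7, 8]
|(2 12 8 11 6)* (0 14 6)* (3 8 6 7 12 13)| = 10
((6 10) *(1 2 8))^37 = ((1 2 8)(6 10))^37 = (1 2 8)(6 10)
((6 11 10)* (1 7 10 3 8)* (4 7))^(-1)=(1 8 3 11 6 10 7 4)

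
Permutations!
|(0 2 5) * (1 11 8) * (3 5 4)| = |(0 2 4 3 5)(1 11 8)| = 15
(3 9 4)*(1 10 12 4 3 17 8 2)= (1 10 12 4 17 8 2)(3 9)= [0, 10, 1, 9, 17, 5, 6, 7, 2, 3, 12, 11, 4, 13, 14, 15, 16, 8]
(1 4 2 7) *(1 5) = [0, 4, 7, 3, 2, 1, 6, 5] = (1 4 2 7 5)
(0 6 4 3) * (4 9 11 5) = (0 6 9 11 5 4 3) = [6, 1, 2, 0, 3, 4, 9, 7, 8, 11, 10, 5]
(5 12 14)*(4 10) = [0, 1, 2, 3, 10, 12, 6, 7, 8, 9, 4, 11, 14, 13, 5] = (4 10)(5 12 14)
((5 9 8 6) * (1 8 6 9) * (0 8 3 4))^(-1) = ((0 8 9 6 5 1 3 4))^(-1) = (0 4 3 1 5 6 9 8)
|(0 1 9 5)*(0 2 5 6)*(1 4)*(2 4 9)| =12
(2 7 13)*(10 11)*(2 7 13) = (2 13 7)(10 11) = [0, 1, 13, 3, 4, 5, 6, 2, 8, 9, 11, 10, 12, 7]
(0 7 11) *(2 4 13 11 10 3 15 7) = (0 2 4 13 11)(3 15 7 10) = [2, 1, 4, 15, 13, 5, 6, 10, 8, 9, 3, 0, 12, 11, 14, 7]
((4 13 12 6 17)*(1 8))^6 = (4 13 12 6 17)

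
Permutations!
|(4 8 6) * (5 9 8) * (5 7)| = |(4 7 5 9 8 6)| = 6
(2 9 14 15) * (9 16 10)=(2 16 10 9 14 15)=[0, 1, 16, 3, 4, 5, 6, 7, 8, 14, 9, 11, 12, 13, 15, 2, 10]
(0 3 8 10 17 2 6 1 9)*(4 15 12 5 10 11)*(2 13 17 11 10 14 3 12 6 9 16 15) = (0 12 5 14 3 8 10 11 4 2 9)(1 16 15 6)(13 17) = [12, 16, 9, 8, 2, 14, 1, 7, 10, 0, 11, 4, 5, 17, 3, 6, 15, 13]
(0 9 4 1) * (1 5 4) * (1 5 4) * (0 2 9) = (1 2 9 5) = [0, 2, 9, 3, 4, 1, 6, 7, 8, 5]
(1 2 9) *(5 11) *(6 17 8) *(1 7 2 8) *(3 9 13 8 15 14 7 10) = (1 15 14 7 2 13 8 6 17)(3 9 10)(5 11) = [0, 15, 13, 9, 4, 11, 17, 2, 6, 10, 3, 5, 12, 8, 7, 14, 16, 1]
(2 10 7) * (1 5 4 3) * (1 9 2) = (1 5 4 3 9 2 10 7) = [0, 5, 10, 9, 3, 4, 6, 1, 8, 2, 7]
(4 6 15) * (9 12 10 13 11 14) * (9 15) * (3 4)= (3 4 6 9 12 10 13 11 14 15)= [0, 1, 2, 4, 6, 5, 9, 7, 8, 12, 13, 14, 10, 11, 15, 3]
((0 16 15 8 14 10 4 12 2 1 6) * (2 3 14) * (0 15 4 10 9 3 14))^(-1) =((0 16 4 12 14 9 3)(1 6 15 8 2))^(-1) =(0 3 9 14 12 4 16)(1 2 8 15 6)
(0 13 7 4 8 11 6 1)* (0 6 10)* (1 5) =(0 13 7 4 8 11 10)(1 6 5) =[13, 6, 2, 3, 8, 1, 5, 4, 11, 9, 0, 10, 12, 7]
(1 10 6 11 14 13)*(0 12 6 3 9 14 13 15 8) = (0 12 6 11 13 1 10 3 9 14 15 8) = [12, 10, 2, 9, 4, 5, 11, 7, 0, 14, 3, 13, 6, 1, 15, 8]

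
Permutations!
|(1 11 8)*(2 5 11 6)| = |(1 6 2 5 11 8)| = 6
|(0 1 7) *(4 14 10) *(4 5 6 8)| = |(0 1 7)(4 14 10 5 6 8)| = 6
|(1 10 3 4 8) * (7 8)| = 6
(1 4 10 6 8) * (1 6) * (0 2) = (0 2)(1 4 10)(6 8) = [2, 4, 0, 3, 10, 5, 8, 7, 6, 9, 1]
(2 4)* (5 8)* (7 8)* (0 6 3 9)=(0 6 3 9)(2 4)(5 7 8)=[6, 1, 4, 9, 2, 7, 3, 8, 5, 0]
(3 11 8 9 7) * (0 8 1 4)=(0 8 9 7 3 11 1 4)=[8, 4, 2, 11, 0, 5, 6, 3, 9, 7, 10, 1]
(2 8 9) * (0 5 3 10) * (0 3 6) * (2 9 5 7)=(0 7 2 8 5 6)(3 10)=[7, 1, 8, 10, 4, 6, 0, 2, 5, 9, 3]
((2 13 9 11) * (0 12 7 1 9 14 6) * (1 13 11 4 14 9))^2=((0 12 7 13 9 4 14 6)(2 11))^2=(0 7 9 14)(4 6 12 13)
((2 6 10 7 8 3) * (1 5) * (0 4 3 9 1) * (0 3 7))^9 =(0 6 3 1 8 4 10 2 5 9 7)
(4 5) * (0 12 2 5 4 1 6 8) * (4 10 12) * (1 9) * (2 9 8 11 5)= (0 4 10 12 9 1 6 11 5 8)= [4, 6, 2, 3, 10, 8, 11, 7, 0, 1, 12, 5, 9]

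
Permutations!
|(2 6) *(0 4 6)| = 4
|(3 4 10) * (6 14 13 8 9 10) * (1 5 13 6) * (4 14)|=|(1 5 13 8 9 10 3 14 6 4)|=10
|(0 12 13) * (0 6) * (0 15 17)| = 6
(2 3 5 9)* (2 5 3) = [0, 1, 2, 3, 4, 9, 6, 7, 8, 5] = (5 9)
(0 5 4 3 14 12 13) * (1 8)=(0 5 4 3 14 12 13)(1 8)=[5, 8, 2, 14, 3, 4, 6, 7, 1, 9, 10, 11, 13, 0, 12]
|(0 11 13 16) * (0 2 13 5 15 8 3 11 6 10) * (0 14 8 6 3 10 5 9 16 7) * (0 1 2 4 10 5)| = 12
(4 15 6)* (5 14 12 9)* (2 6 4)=(2 6)(4 15)(5 14 12 9)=[0, 1, 6, 3, 15, 14, 2, 7, 8, 5, 10, 11, 9, 13, 12, 4]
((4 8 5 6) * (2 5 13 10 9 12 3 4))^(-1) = ((2 5 6)(3 4 8 13 10 9 12))^(-1) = (2 6 5)(3 12 9 10 13 8 4)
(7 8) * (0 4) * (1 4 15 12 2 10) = (0 15 12 2 10 1 4)(7 8) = [15, 4, 10, 3, 0, 5, 6, 8, 7, 9, 1, 11, 2, 13, 14, 12]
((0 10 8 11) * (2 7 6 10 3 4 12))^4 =(0 2 8 4 6)(3 7 11 12 10)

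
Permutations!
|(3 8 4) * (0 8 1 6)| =6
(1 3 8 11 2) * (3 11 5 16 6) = (1 11 2)(3 8 5 16 6) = [0, 11, 1, 8, 4, 16, 3, 7, 5, 9, 10, 2, 12, 13, 14, 15, 6]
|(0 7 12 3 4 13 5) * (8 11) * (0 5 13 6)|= |(13)(0 7 12 3 4 6)(8 11)|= 6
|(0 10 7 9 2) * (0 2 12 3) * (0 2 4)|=8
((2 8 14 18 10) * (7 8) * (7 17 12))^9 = (2 17 12 7 8 14 18 10)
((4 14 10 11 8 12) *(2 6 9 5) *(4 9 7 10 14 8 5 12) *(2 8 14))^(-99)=(14)(9 12)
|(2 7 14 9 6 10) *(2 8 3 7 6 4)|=|(2 6 10 8 3 7 14 9 4)|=9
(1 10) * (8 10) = (1 8 10) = [0, 8, 2, 3, 4, 5, 6, 7, 10, 9, 1]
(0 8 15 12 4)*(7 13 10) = [8, 1, 2, 3, 0, 5, 6, 13, 15, 9, 7, 11, 4, 10, 14, 12] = (0 8 15 12 4)(7 13 10)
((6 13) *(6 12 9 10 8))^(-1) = (6 8 10 9 12 13)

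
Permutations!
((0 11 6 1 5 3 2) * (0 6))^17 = (0 11)(1 3 6 5 2)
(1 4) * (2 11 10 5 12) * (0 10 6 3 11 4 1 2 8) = (0 10 5 12 8)(2 4)(3 11 6) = [10, 1, 4, 11, 2, 12, 3, 7, 0, 9, 5, 6, 8]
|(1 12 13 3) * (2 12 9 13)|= 4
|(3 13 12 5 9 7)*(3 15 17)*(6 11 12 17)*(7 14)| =24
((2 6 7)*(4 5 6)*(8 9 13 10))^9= ((2 4 5 6 7)(8 9 13 10))^9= (2 7 6 5 4)(8 9 13 10)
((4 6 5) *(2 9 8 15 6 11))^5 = (2 5 8 11 6 9 4 15)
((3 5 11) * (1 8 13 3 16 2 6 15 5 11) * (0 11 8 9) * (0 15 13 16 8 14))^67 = ((0 11 8 16 2 6 13 3 14)(1 9 15 5))^67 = (0 2 14 16 3 8 13 11 6)(1 5 15 9)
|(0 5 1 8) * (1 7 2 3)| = 7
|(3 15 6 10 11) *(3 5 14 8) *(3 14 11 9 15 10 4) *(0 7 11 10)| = |(0 7 11 5 10 9 15 6 4 3)(8 14)| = 10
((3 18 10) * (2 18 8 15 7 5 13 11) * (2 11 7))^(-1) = ((2 18 10 3 8 15)(5 13 7))^(-1) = (2 15 8 3 10 18)(5 7 13)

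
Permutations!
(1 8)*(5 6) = (1 8)(5 6) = [0, 8, 2, 3, 4, 6, 5, 7, 1]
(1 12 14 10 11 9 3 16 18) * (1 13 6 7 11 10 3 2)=(1 12 14 3 16 18 13 6 7 11 9 2)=[0, 12, 1, 16, 4, 5, 7, 11, 8, 2, 10, 9, 14, 6, 3, 15, 18, 17, 13]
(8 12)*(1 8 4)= (1 8 12 4)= [0, 8, 2, 3, 1, 5, 6, 7, 12, 9, 10, 11, 4]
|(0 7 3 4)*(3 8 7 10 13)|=10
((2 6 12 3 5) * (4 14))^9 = (2 5 3 12 6)(4 14)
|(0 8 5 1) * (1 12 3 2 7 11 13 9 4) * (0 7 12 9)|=9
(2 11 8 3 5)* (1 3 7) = (1 3 5 2 11 8 7) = [0, 3, 11, 5, 4, 2, 6, 1, 7, 9, 10, 8]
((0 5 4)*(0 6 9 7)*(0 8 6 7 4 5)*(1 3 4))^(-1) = (1 9 6 8 7 4 3)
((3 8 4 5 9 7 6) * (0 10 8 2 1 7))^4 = ((0 10 8 4 5 9)(1 7 6 3 2))^4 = (0 5 8)(1 2 3 6 7)(4 10 9)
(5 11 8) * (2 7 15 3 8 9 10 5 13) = (2 7 15 3 8 13)(5 11 9 10) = [0, 1, 7, 8, 4, 11, 6, 15, 13, 10, 5, 9, 12, 2, 14, 3]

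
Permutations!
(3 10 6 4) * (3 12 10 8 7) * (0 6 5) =(0 6 4 12 10 5)(3 8 7) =[6, 1, 2, 8, 12, 0, 4, 3, 7, 9, 5, 11, 10]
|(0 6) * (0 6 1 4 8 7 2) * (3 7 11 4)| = 15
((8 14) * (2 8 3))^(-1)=(2 3 14 8)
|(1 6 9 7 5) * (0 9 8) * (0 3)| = 8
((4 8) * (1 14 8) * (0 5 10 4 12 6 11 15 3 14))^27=(0 10 1 5 4)(3 15 11 6 12 8 14)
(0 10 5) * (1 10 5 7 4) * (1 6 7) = (0 5)(1 10)(4 6 7) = [5, 10, 2, 3, 6, 0, 7, 4, 8, 9, 1]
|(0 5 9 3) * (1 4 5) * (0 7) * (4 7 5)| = 3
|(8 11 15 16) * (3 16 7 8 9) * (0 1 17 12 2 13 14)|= 84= |(0 1 17 12 2 13 14)(3 16 9)(7 8 11 15)|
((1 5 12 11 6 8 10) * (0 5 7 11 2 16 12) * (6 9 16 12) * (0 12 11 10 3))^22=(0 12 11 16 8)(1 7 10)(2 9 6 3 5)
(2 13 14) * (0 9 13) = [9, 1, 0, 3, 4, 5, 6, 7, 8, 13, 10, 11, 12, 14, 2] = (0 9 13 14 2)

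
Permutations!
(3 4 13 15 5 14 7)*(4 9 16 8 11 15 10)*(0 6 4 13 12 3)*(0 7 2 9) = (0 6 4 12 3)(2 9 16 8 11 15 5 14)(10 13) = [6, 1, 9, 0, 12, 14, 4, 7, 11, 16, 13, 15, 3, 10, 2, 5, 8]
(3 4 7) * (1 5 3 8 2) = (1 5 3 4 7 8 2) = [0, 5, 1, 4, 7, 3, 6, 8, 2]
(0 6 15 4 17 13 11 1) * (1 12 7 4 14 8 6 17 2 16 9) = (0 17 13 11 12 7 4 2 16 9 1)(6 15 14 8) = [17, 0, 16, 3, 2, 5, 15, 4, 6, 1, 10, 12, 7, 11, 8, 14, 9, 13]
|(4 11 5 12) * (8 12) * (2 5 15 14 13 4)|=20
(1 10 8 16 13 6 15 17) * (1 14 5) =[0, 10, 2, 3, 4, 1, 15, 7, 16, 9, 8, 11, 12, 6, 5, 17, 13, 14] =(1 10 8 16 13 6 15 17 14 5)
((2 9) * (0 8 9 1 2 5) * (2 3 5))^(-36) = (0 5 3 1 2 9 8)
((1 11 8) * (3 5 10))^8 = (1 8 11)(3 10 5)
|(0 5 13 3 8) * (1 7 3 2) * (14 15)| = |(0 5 13 2 1 7 3 8)(14 15)| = 8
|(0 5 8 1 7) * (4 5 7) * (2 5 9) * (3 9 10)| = 8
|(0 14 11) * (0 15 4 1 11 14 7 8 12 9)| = 20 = |(0 7 8 12 9)(1 11 15 4)|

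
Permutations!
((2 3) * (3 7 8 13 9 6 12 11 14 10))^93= (2 6 3 9 10 13 14 8 11 7 12)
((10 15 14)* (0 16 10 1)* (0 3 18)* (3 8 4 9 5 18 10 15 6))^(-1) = ((0 16 15 14 1 8 4 9 5 18)(3 10 6))^(-1) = (0 18 5 9 4 8 1 14 15 16)(3 6 10)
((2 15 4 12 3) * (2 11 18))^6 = ((2 15 4 12 3 11 18))^6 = (2 18 11 3 12 4 15)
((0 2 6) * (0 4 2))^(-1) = ((2 6 4))^(-1) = (2 4 6)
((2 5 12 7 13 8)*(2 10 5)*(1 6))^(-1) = (1 6)(5 10 8 13 7 12)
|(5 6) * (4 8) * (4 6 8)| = |(5 8 6)| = 3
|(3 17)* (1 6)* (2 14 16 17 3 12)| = 10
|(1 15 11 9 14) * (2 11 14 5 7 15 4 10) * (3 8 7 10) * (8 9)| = 12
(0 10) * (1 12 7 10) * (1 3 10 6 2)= (0 3 10)(1 12 7 6 2)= [3, 12, 1, 10, 4, 5, 2, 6, 8, 9, 0, 11, 7]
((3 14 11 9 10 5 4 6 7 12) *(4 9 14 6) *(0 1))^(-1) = ((0 1)(3 6 7 12)(5 9 10)(11 14))^(-1) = (0 1)(3 12 7 6)(5 10 9)(11 14)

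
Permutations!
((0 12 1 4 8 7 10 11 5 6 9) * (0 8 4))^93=((0 12 1)(5 6 9 8 7 10 11))^93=(12)(5 9 7 11 6 8 10)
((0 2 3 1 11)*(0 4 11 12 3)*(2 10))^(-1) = (0 2 10)(1 3 12)(4 11)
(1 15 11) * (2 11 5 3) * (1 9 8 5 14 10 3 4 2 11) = (1 15 14 10 3 11 9 8 5 4 2) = [0, 15, 1, 11, 2, 4, 6, 7, 5, 8, 3, 9, 12, 13, 10, 14]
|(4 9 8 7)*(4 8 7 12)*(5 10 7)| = 7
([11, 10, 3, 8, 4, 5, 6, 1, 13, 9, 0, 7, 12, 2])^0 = (13)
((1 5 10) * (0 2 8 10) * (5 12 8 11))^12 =((0 2 11 5)(1 12 8 10))^12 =(12)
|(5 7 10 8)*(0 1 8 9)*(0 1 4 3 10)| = 9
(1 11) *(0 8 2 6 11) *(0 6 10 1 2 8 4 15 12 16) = (0 4 15 12 16)(1 6 11 2 10) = [4, 6, 10, 3, 15, 5, 11, 7, 8, 9, 1, 2, 16, 13, 14, 12, 0]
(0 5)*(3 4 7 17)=(0 5)(3 4 7 17)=[5, 1, 2, 4, 7, 0, 6, 17, 8, 9, 10, 11, 12, 13, 14, 15, 16, 3]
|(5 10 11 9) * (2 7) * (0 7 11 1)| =|(0 7 2 11 9 5 10 1)| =8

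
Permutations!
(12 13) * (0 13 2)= (0 13 12 2)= [13, 1, 0, 3, 4, 5, 6, 7, 8, 9, 10, 11, 2, 12]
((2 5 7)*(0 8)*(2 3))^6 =((0 8)(2 5 7 3))^6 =(8)(2 7)(3 5)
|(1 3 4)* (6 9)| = |(1 3 4)(6 9)| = 6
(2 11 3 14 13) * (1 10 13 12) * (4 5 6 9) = (1 10 13 2 11 3 14 12)(4 5 6 9) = [0, 10, 11, 14, 5, 6, 9, 7, 8, 4, 13, 3, 1, 2, 12]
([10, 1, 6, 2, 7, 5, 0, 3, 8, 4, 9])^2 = (0 9 7 2)(3 6 10 4)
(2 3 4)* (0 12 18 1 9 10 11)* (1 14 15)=(0 12 18 14 15 1 9 10 11)(2 3 4)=[12, 9, 3, 4, 2, 5, 6, 7, 8, 10, 11, 0, 18, 13, 15, 1, 16, 17, 14]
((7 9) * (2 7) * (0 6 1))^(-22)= ((0 6 1)(2 7 9))^(-22)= (0 1 6)(2 9 7)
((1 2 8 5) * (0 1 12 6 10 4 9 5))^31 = ((0 1 2 8)(4 9 5 12 6 10))^31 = (0 8 2 1)(4 9 5 12 6 10)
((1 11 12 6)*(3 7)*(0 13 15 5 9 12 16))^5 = (0 12)(1 15)(3 7)(5 11)(6 13)(9 16)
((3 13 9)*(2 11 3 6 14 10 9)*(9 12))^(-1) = ((2 11 3 13)(6 14 10 12 9))^(-1) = (2 13 3 11)(6 9 12 10 14)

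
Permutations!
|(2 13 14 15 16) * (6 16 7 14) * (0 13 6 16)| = 15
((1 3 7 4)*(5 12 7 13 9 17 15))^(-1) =((1 3 13 9 17 15 5 12 7 4))^(-1) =(1 4 7 12 5 15 17 9 13 3)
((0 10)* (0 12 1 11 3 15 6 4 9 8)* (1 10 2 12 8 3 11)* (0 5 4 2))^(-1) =(2 6 15 3 9 4 5 8 10 12)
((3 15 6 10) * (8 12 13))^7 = (3 10 6 15)(8 12 13)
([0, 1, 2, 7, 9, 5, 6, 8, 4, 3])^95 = (9)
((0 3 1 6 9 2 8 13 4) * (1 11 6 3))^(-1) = ((0 1 3 11 6 9 2 8 13 4))^(-1) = (0 4 13 8 2 9 6 11 3 1)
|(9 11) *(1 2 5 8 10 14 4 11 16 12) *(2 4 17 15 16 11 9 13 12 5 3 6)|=42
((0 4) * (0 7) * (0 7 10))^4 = ((0 4 10))^4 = (0 4 10)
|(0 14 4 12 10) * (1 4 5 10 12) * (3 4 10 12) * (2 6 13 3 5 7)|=|(0 14 7 2 6 13 3 4 1 10)(5 12)|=10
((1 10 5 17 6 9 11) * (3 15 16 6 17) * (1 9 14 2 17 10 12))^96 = ((1 12)(2 17 10 5 3 15 16 6 14)(9 11))^96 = (2 16 5)(3 17 6)(10 14 15)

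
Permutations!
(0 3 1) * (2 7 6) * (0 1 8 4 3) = (2 7 6)(3 8 4) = [0, 1, 7, 8, 3, 5, 2, 6, 4]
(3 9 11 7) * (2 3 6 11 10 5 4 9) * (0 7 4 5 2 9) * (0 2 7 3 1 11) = (0 3 9 10 7 6)(1 11 4 2) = [3, 11, 1, 9, 2, 5, 0, 6, 8, 10, 7, 4]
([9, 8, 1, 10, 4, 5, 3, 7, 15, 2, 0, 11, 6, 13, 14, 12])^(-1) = [10, 2, 9, 6, 4, 5, 12, 7, 1, 0, 3, 11, 15, 13, 14, 8]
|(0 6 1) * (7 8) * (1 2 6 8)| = 4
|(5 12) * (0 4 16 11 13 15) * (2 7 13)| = 8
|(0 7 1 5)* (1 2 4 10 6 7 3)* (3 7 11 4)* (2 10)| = 10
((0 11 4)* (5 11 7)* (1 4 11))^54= ((11)(0 7 5 1 4))^54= (11)(0 4 1 5 7)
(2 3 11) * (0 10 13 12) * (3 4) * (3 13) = (0 10 3 11 2 4 13 12) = [10, 1, 4, 11, 13, 5, 6, 7, 8, 9, 3, 2, 0, 12]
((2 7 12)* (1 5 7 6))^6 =(12)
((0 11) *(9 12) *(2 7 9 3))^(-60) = (12) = ((0 11)(2 7 9 12 3))^(-60)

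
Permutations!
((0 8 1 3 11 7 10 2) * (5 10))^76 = (0 11 2 3 10 1 5 8 7)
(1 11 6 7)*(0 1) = [1, 11, 2, 3, 4, 5, 7, 0, 8, 9, 10, 6] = (0 1 11 6 7)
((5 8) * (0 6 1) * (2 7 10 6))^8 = (0 7 6)(1 2 10)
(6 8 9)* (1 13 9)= (1 13 9 6 8)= [0, 13, 2, 3, 4, 5, 8, 7, 1, 6, 10, 11, 12, 9]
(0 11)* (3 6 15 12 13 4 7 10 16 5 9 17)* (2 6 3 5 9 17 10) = (0 11)(2 6 15 12 13 4 7)(5 17)(9 10 16) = [11, 1, 6, 3, 7, 17, 15, 2, 8, 10, 16, 0, 13, 4, 14, 12, 9, 5]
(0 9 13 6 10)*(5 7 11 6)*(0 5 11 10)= (0 9 13 11 6)(5 7 10)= [9, 1, 2, 3, 4, 7, 0, 10, 8, 13, 5, 6, 12, 11]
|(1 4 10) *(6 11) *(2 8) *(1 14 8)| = 6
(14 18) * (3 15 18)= (3 15 18 14)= [0, 1, 2, 15, 4, 5, 6, 7, 8, 9, 10, 11, 12, 13, 3, 18, 16, 17, 14]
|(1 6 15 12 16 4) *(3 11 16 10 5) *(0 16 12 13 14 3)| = |(0 16 4 1 6 15 13 14 3 11 12 10 5)| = 13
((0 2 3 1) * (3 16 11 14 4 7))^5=((0 2 16 11 14 4 7 3 1))^5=(0 4 2 7 16 3 11 1 14)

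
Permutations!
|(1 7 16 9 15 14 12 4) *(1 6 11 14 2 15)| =20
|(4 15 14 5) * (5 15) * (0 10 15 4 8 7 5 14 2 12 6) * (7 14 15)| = 11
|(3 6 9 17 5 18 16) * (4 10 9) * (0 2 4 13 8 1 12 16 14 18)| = |(0 2 4 10 9 17 5)(1 12 16 3 6 13 8)(14 18)| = 14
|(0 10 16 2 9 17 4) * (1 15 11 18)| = 28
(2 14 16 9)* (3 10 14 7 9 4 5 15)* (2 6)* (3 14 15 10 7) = (2 3 7 9 6)(4 5 10 15 14 16) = [0, 1, 3, 7, 5, 10, 2, 9, 8, 6, 15, 11, 12, 13, 16, 14, 4]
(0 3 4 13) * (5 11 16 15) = [3, 1, 2, 4, 13, 11, 6, 7, 8, 9, 10, 16, 12, 0, 14, 5, 15] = (0 3 4 13)(5 11 16 15)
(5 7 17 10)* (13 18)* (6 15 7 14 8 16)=(5 14 8 16 6 15 7 17 10)(13 18)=[0, 1, 2, 3, 4, 14, 15, 17, 16, 9, 5, 11, 12, 18, 8, 7, 6, 10, 13]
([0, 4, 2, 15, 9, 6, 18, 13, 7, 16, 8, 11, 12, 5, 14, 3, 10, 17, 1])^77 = [0, 1, 2, 15, 4, 5, 6, 7, 8, 9, 10, 11, 12, 13, 14, 3, 16, 17, 18]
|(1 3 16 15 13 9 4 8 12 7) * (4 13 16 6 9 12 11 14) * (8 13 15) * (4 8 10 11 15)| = |(1 3 6 9 4 13 12 7)(8 15 16 10 11 14)| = 24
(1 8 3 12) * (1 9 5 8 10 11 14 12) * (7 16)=(1 10 11 14 12 9 5 8 3)(7 16)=[0, 10, 2, 1, 4, 8, 6, 16, 3, 5, 11, 14, 9, 13, 12, 15, 7]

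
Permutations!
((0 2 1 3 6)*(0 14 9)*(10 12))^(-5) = ((0 2 1 3 6 14 9)(10 12))^(-5) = (0 1 6 9 2 3 14)(10 12)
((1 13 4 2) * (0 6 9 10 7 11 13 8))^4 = (0 7 2 6 11 1 9 13 8 10 4)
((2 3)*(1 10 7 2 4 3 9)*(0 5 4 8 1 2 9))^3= ((0 5 4 3 8 1 10 7 9 2))^3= (0 3 10 2 4 1 9 5 8 7)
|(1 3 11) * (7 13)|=6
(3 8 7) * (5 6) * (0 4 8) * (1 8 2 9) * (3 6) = (0 4 2 9 1 8 7 6 5 3) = [4, 8, 9, 0, 2, 3, 5, 6, 7, 1]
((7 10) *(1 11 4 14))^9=((1 11 4 14)(7 10))^9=(1 11 4 14)(7 10)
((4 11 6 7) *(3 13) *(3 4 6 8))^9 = (3 8 11 4 13)(6 7)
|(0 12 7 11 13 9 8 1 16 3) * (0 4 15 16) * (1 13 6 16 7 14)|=|(0 12 14 1)(3 4 15 7 11 6 16)(8 13 9)|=84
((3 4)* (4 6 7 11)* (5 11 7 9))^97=((3 6 9 5 11 4))^97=(3 6 9 5 11 4)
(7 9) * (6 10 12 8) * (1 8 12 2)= (12)(1 8 6 10 2)(7 9)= [0, 8, 1, 3, 4, 5, 10, 9, 6, 7, 2, 11, 12]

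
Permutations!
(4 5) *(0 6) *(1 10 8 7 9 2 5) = (0 6)(1 10 8 7 9 2 5 4) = [6, 10, 5, 3, 1, 4, 0, 9, 7, 2, 8]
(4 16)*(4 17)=(4 16 17)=[0, 1, 2, 3, 16, 5, 6, 7, 8, 9, 10, 11, 12, 13, 14, 15, 17, 4]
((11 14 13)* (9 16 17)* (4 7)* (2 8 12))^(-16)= ((2 8 12)(4 7)(9 16 17)(11 14 13))^(-16)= (2 12 8)(9 17 16)(11 13 14)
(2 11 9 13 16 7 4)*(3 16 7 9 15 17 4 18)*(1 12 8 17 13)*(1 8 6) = (1 12 6)(2 11 15 13 7 18 3 16 9 8 17 4) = [0, 12, 11, 16, 2, 5, 1, 18, 17, 8, 10, 15, 6, 7, 14, 13, 9, 4, 3]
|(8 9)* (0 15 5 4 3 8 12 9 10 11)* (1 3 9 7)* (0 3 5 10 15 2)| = |(0 2)(1 5 4 9 12 7)(3 8 15 10 11)| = 30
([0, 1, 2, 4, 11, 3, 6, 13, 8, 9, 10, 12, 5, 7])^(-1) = [0, 1, 2, 5, 3, 12, 6, 13, 8, 9, 10, 4, 11, 7]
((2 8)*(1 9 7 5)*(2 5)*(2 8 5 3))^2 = ((1 9 7 8 3 2 5))^2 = (1 7 3 5 9 8 2)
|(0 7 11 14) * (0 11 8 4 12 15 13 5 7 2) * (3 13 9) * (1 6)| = 18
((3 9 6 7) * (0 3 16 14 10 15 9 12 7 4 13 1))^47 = (0 9 7 13 10 3 6 16 1 15 12 4 14)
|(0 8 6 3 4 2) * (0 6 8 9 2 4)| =|(0 9 2 6 3)| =5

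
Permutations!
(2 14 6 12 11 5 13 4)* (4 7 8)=(2 14 6 12 11 5 13 7 8 4)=[0, 1, 14, 3, 2, 13, 12, 8, 4, 9, 10, 5, 11, 7, 6]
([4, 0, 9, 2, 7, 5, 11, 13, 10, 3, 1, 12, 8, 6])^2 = (0 7 6 12 10)(1 4 13 11 8)(2 3 9)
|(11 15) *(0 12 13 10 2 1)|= 6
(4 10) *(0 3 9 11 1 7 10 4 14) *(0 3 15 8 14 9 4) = (0 15 8 14 3 4)(1 7 10 9 11) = [15, 7, 2, 4, 0, 5, 6, 10, 14, 11, 9, 1, 12, 13, 3, 8]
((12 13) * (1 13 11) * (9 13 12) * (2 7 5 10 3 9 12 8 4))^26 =((1 8 4 2 7 5 10 3 9 13 12 11))^26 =(1 4 7 10 9 12)(2 5 3 13 11 8)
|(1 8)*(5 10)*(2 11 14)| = |(1 8)(2 11 14)(5 10)| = 6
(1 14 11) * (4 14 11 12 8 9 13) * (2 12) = (1 11)(2 12 8 9 13 4 14) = [0, 11, 12, 3, 14, 5, 6, 7, 9, 13, 10, 1, 8, 4, 2]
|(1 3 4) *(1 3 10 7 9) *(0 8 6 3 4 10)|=|(0 8 6 3 10 7 9 1)|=8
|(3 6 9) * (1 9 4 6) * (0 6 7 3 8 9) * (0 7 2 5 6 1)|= |(0 1 7 3)(2 5 6 4)(8 9)|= 4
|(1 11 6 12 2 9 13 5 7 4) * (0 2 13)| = 24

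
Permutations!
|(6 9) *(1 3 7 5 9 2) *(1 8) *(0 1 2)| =|(0 1 3 7 5 9 6)(2 8)| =14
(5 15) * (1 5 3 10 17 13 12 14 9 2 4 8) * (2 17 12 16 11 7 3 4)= (1 5 15 4 8)(3 10 12 14 9 17 13 16 11 7)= [0, 5, 2, 10, 8, 15, 6, 3, 1, 17, 12, 7, 14, 16, 9, 4, 11, 13]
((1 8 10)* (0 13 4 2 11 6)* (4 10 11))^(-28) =(13) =((0 13 10 1 8 11 6)(2 4))^(-28)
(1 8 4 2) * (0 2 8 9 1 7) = (0 2 7)(1 9)(4 8) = [2, 9, 7, 3, 8, 5, 6, 0, 4, 1]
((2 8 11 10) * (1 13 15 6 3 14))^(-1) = ((1 13 15 6 3 14)(2 8 11 10))^(-1) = (1 14 3 6 15 13)(2 10 11 8)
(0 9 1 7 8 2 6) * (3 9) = (0 3 9 1 7 8 2 6) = [3, 7, 6, 9, 4, 5, 0, 8, 2, 1]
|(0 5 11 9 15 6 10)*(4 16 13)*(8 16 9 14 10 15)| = 10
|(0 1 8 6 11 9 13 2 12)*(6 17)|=10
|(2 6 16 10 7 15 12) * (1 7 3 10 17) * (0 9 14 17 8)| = |(0 9 14 17 1 7 15 12 2 6 16 8)(3 10)| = 12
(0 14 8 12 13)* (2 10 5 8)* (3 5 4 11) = [14, 1, 10, 5, 11, 8, 6, 7, 12, 9, 4, 3, 13, 0, 2] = (0 14 2 10 4 11 3 5 8 12 13)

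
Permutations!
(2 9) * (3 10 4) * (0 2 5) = (0 2 9 5)(3 10 4) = [2, 1, 9, 10, 3, 0, 6, 7, 8, 5, 4]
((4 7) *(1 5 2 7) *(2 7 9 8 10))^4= ((1 5 7 4)(2 9 8 10))^4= (10)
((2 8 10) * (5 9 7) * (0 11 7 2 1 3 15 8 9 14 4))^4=(0 14 7)(1 10 8 15 3)(4 5 11)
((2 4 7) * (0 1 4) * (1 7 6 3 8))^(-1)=(0 2 7)(1 8 3 6 4)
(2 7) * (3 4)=[0, 1, 7, 4, 3, 5, 6, 2]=(2 7)(3 4)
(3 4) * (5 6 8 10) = [0, 1, 2, 4, 3, 6, 8, 7, 10, 9, 5] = (3 4)(5 6 8 10)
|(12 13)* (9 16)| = |(9 16)(12 13)| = 2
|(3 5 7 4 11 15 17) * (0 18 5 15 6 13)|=24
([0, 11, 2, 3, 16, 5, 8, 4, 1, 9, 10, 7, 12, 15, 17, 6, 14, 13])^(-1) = [0, 8, 2, 3, 7, 5, 15, 11, 6, 9, 10, 1, 12, 17, 16, 13, 4, 14]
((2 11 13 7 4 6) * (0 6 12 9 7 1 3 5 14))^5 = ((0 6 2 11 13 1 3 5 14)(4 12 9 7))^5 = (0 1 6 3 2 5 11 14 13)(4 12 9 7)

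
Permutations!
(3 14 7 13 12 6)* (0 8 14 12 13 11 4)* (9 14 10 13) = (0 8 10 13 9 14 7 11 4)(3 12 6) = [8, 1, 2, 12, 0, 5, 3, 11, 10, 14, 13, 4, 6, 9, 7]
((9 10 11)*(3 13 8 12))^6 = (3 8)(12 13)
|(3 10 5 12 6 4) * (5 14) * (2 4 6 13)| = 8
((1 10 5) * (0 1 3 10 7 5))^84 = (10) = ((0 1 7 5 3 10))^84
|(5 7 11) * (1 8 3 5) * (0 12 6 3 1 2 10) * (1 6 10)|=24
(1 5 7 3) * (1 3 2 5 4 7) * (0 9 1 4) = (0 9 1)(2 5 4 7) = [9, 0, 5, 3, 7, 4, 6, 2, 8, 1]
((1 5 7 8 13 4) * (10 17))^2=(17)(1 7 13)(4 5 8)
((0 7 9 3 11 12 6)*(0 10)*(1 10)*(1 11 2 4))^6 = (12)(0 1 2 9)(3 7 10 4)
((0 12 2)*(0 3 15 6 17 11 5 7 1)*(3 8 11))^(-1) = ((0 12 2 8 11 5 7 1)(3 15 6 17))^(-1) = (0 1 7 5 11 8 2 12)(3 17 6 15)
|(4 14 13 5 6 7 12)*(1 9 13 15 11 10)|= |(1 9 13 5 6 7 12 4 14 15 11 10)|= 12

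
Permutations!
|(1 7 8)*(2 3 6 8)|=6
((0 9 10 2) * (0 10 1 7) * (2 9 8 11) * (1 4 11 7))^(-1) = (0 7 8)(2 11 4 9 10)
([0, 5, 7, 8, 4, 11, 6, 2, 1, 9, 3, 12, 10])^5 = (1 3 12 5 8 10 11)(2 7)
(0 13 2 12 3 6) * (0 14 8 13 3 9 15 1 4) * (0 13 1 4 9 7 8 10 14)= (0 3 6)(1 9 15 4 13 2 12 7 8)(10 14)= [3, 9, 12, 6, 13, 5, 0, 8, 1, 15, 14, 11, 7, 2, 10, 4]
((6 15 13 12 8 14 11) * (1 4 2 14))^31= (1 4 2 14 11 6 15 13 12 8)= ((1 4 2 14 11 6 15 13 12 8))^31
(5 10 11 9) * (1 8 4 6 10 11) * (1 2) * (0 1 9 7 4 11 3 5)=(0 1 8 11 7 4 6 10 2 9)(3 5)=[1, 8, 9, 5, 6, 3, 10, 4, 11, 0, 2, 7]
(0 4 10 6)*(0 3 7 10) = (0 4)(3 7 10 6) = [4, 1, 2, 7, 0, 5, 3, 10, 8, 9, 6]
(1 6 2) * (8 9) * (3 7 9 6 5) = (1 5 3 7 9 8 6 2) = [0, 5, 1, 7, 4, 3, 2, 9, 6, 8]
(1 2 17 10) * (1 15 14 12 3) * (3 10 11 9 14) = (1 2 17 11 9 14 12 10 15 3) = [0, 2, 17, 1, 4, 5, 6, 7, 8, 14, 15, 9, 10, 13, 12, 3, 16, 11]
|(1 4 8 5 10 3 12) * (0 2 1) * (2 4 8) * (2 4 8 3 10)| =|(0 8 5 2 1 3 12)| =7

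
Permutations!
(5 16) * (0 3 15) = (0 3 15)(5 16) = [3, 1, 2, 15, 4, 16, 6, 7, 8, 9, 10, 11, 12, 13, 14, 0, 5]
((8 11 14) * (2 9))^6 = (14)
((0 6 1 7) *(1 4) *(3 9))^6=(9)(0 6 4 1 7)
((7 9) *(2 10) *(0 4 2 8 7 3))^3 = ((0 4 2 10 8 7 9 3))^3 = (0 10 9 4 8 3 2 7)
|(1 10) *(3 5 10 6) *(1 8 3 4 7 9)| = 20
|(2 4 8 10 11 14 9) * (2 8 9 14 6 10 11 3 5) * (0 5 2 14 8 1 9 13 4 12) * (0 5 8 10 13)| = 6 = |(0 8 11 6 13 4)(1 9)(2 12 5 14 10 3)|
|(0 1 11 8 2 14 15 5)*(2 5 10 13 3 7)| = |(0 1 11 8 5)(2 14 15 10 13 3 7)| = 35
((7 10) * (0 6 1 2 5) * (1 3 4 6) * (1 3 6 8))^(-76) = ((0 3 4 8 1 2 5)(7 10))^(-76) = (10)(0 3 4 8 1 2 5)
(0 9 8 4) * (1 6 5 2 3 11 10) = (0 9 8 4)(1 6 5 2 3 11 10) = [9, 6, 3, 11, 0, 2, 5, 7, 4, 8, 1, 10]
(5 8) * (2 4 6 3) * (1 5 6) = (1 5 8 6 3 2 4) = [0, 5, 4, 2, 1, 8, 3, 7, 6]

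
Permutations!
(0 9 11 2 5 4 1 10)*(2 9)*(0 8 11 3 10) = [2, 0, 5, 10, 1, 4, 6, 7, 11, 3, 8, 9] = (0 2 5 4 1)(3 10 8 11 9)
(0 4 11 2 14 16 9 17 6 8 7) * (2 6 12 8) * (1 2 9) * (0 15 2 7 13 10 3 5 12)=(0 4 11 6 9 17)(1 7 15 2 14 16)(3 5 12 8 13 10)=[4, 7, 14, 5, 11, 12, 9, 15, 13, 17, 3, 6, 8, 10, 16, 2, 1, 0]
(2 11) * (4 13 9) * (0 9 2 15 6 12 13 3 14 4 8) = (0 9 8)(2 11 15 6 12 13)(3 14 4) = [9, 1, 11, 14, 3, 5, 12, 7, 0, 8, 10, 15, 13, 2, 4, 6]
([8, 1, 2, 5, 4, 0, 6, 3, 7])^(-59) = (0 8 7 3 5)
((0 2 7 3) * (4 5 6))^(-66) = ((0 2 7 3)(4 5 6))^(-66) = (0 7)(2 3)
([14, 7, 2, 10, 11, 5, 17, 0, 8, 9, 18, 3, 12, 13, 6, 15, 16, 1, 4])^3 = (0 17)(1 14)(3 4 10 11 18)(6 7)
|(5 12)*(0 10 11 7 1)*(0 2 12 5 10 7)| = |(0 7 1 2 12 10 11)| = 7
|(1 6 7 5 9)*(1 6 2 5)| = 6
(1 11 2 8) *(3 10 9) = [0, 11, 8, 10, 4, 5, 6, 7, 1, 3, 9, 2] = (1 11 2 8)(3 10 9)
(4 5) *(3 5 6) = (3 5 4 6) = [0, 1, 2, 5, 6, 4, 3]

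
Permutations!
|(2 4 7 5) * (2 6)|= 5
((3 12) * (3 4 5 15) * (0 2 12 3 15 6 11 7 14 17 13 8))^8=(0 14 5)(2 17 6)(4 8 7)(11 12 13)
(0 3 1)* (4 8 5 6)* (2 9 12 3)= (0 2 9 12 3 1)(4 8 5 6)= [2, 0, 9, 1, 8, 6, 4, 7, 5, 12, 10, 11, 3]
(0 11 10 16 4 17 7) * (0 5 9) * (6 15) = (0 11 10 16 4 17 7 5 9)(6 15) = [11, 1, 2, 3, 17, 9, 15, 5, 8, 0, 16, 10, 12, 13, 14, 6, 4, 7]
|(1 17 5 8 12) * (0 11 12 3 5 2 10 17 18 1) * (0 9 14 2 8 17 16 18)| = |(0 11 12 9 14 2 10 16 18 1)(3 5 17 8)| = 20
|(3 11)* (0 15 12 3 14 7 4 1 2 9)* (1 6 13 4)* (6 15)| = |(0 6 13 4 15 12 3 11 14 7 1 2 9)| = 13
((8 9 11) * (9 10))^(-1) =(8 11 9 10)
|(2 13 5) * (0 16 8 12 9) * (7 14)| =30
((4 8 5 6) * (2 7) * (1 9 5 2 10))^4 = ((1 9 5 6 4 8 2 7 10))^4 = (1 4 10 6 7 5 2 9 8)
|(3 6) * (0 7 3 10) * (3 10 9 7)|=6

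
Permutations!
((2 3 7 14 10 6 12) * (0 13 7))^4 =((0 13 7 14 10 6 12 2 3))^4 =(0 10 3 14 2 7 12 13 6)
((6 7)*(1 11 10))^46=(1 11 10)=((1 11 10)(6 7))^46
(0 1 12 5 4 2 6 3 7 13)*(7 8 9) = (0 1 12 5 4 2 6 3 8 9 7 13) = [1, 12, 6, 8, 2, 4, 3, 13, 9, 7, 10, 11, 5, 0]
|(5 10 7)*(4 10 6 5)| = 6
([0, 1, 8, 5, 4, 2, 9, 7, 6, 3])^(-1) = (2 5 3 9 6 8)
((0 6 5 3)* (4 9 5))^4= (0 5 4)(3 9 6)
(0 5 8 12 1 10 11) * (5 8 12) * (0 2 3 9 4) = (0 8 5 12 1 10 11 2 3 9 4) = [8, 10, 3, 9, 0, 12, 6, 7, 5, 4, 11, 2, 1]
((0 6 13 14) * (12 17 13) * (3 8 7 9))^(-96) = ((0 6 12 17 13 14)(3 8 7 9))^(-96) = (17)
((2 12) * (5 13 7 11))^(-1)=(2 12)(5 11 7 13)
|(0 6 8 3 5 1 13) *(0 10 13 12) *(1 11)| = 8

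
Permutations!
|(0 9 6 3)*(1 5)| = 4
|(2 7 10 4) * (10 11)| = 5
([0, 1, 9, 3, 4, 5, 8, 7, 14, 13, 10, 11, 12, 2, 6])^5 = (2 13 9)(6 14 8)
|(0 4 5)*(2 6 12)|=3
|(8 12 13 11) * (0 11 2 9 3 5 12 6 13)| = 10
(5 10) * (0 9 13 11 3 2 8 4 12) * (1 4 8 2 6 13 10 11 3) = (0 9 10 5 11 1 4 12)(3 6 13) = [9, 4, 2, 6, 12, 11, 13, 7, 8, 10, 5, 1, 0, 3]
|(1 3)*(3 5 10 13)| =|(1 5 10 13 3)| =5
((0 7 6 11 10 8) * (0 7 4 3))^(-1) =(0 3 4)(6 7 8 10 11)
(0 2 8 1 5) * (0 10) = (0 2 8 1 5 10) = [2, 5, 8, 3, 4, 10, 6, 7, 1, 9, 0]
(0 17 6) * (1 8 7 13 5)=(0 17 6)(1 8 7 13 5)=[17, 8, 2, 3, 4, 1, 0, 13, 7, 9, 10, 11, 12, 5, 14, 15, 16, 6]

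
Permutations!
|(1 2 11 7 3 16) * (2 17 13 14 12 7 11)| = 8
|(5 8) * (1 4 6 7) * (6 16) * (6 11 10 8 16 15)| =|(1 4 15 6 7)(5 16 11 10 8)| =5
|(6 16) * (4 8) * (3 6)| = 6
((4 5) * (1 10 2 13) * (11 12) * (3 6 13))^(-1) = ((1 10 2 3 6 13)(4 5)(11 12))^(-1) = (1 13 6 3 2 10)(4 5)(11 12)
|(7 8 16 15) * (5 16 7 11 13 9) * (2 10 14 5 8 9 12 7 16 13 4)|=|(2 10 14 5 13 12 7 9 8 16 15 11 4)|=13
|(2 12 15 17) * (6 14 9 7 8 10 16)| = 28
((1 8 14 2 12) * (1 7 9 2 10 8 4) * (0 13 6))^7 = (0 13 6)(1 4)(2 9 7 12)(8 14 10)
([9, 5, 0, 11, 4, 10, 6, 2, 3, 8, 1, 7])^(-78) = [2, 1, 7, 8, 4, 5, 6, 11, 9, 0, 10, 3]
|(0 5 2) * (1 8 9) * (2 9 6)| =|(0 5 9 1 8 6 2)| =7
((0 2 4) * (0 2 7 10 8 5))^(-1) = ((0 7 10 8 5)(2 4))^(-1) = (0 5 8 10 7)(2 4)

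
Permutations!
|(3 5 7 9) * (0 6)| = |(0 6)(3 5 7 9)| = 4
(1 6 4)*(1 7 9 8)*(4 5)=(1 6 5 4 7 9 8)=[0, 6, 2, 3, 7, 4, 5, 9, 1, 8]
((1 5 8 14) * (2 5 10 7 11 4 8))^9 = ((1 10 7 11 4 8 14)(2 5))^9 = (1 7 4 14 10 11 8)(2 5)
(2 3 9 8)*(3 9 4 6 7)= (2 9 8)(3 4 6 7)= [0, 1, 9, 4, 6, 5, 7, 3, 2, 8]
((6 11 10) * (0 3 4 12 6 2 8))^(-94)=(0 11 3 10 4 2 12 8 6)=((0 3 4 12 6 11 10 2 8))^(-94)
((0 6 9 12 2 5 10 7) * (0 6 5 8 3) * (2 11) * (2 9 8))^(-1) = ((0 5 10 7 6 8 3)(9 12 11))^(-1) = (0 3 8 6 7 10 5)(9 11 12)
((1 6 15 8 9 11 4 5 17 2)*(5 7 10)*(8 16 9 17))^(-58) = (1 7 6 10 15 5 16 8 9 17 11 2 4)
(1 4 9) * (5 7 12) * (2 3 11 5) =(1 4 9)(2 3 11 5 7 12) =[0, 4, 3, 11, 9, 7, 6, 12, 8, 1, 10, 5, 2]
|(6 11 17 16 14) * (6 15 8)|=|(6 11 17 16 14 15 8)|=7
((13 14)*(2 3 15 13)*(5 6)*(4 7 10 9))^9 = ((2 3 15 13 14)(4 7 10 9)(5 6))^9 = (2 14 13 15 3)(4 7 10 9)(5 6)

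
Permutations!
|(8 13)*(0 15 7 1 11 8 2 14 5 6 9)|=|(0 15 7 1 11 8 13 2 14 5 6 9)|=12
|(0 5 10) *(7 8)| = 6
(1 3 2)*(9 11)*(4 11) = (1 3 2)(4 11 9) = [0, 3, 1, 2, 11, 5, 6, 7, 8, 4, 10, 9]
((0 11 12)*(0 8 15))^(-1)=(0 15 8 12 11)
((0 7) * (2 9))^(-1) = (0 7)(2 9)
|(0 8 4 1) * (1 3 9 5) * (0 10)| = |(0 8 4 3 9 5 1 10)| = 8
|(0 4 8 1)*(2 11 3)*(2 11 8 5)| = 6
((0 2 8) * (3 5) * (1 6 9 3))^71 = (0 8 2)(1 6 9 3 5)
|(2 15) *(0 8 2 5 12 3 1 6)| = 9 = |(0 8 2 15 5 12 3 1 6)|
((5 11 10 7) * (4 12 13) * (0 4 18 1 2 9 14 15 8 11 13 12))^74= ((0 4)(1 2 9 14 15 8 11 10 7 5 13 18))^74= (1 9 15 11 7 13)(2 14 8 10 5 18)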